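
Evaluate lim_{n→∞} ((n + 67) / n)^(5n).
lim = e^335

Rewrite as (1 + 67/n)^(5n). By the standard limit (1 + x/n)^n → e^x, we have (1 + 67/n)^n → e^67, and raising to the 5th power gives e^335.
More precisely, ln[(1 + 67/n)^(5n)] = 5n · ln(1 + 67/n) = 5n · (67/n + O(1/n^2)) = 335 + O(1/n) → 335.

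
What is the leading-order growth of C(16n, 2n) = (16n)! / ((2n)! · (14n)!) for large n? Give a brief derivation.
C(16n, 2n) ~ (16777216/823543)^(2n) · sqrt(4/(7π·2n))

Write N = 2n. Apply Stirling to each factorial:
  (8N)! ~ sqrt(2π·8N) · (8N/e)^(8N),
  N! ~ sqrt(2π N) · (N/e)^N,
  (7N)! ~ sqrt(2π·7N) · (7N/e)^(7N).
The exponential factors combine to (8N)^(8N) / (N^N · (7N)^(7N)) = 8^(8N)/7^(7N) = (8^8/7^7)^N = (16777216/823543)^N.
The square-root prefactors combine to sqrt(2π·8N) / (sqrt(2π N)·sqrt(2π·7N)) = sqrt(8 / (2π·7·N)) = sqrt(4/(7π·2n)).
Substituting N = 2n: C(16n, 2n) ~ (16777216/823543)^(2n) · sqrt(4/(7π·2n)).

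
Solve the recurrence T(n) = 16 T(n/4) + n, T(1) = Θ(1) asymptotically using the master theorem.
T(n) = Θ(n^2)

Master theorem: compare f(n) = n to n^(log_4 16) where log_4 16 = 2. Since 1 < log_4 16, we have f(n) = O(n^(log_4 16 − ε)) for some ε > 0 — Case 1. Hence T(n) = Θ(n^(log_4 16)) = Θ(n^2).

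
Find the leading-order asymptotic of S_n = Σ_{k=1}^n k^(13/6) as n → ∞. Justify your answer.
S_n ~ (6/19) · n^(19/6)

Integral comparison: Σ_{k=1}^n k^(13/6) = ∫_0^n x^(13/6) dx + O(n^(13/6)). The integral is n^(1 + 13/6) / (1 + 13/6) = n^((13+6)/6) / ((13+6)/6) = (6/19) · n^(19/6).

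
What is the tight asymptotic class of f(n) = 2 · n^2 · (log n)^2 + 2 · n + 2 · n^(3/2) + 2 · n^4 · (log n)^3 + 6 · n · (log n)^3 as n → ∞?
f(n) ∈ Θ(n^4 · (log n)^3)

Compare the terms by growth order. For large n, n^a · (log n)^b dominates n^a' · (log n)^b' iff a > a', or (a = a' and b > b'). Ranking the 5 terms shows the dominant one is 2 · n^4 · (log n)^3. Hence f(n) ∈ Θ(n^4 · (log n)^3).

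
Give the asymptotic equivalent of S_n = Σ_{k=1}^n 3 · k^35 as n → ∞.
S_n ~ n^36 / 12

By integral comparison (Euler-Maclaurin), Σ_{k=1}^n 3 · k^35 = 3 · ∫_0^n x^35 dx + O(n^35) = 3 · n^36/36 = n^36 / 12 + O(n^35). (Equivalently, Faulhaber's formula gives the same leading term.)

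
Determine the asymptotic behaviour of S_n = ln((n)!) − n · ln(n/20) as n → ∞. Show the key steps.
S_n ~ n · (ln 20 − 1) + O(ln n)

Stirling: ln((n)!) = n ln(n) − n + O(ln n).
  S_n = n ln(n) − n − n ln(n/20) + O(ln n)
      = n ln(n) − n ln n + n ln 20 − n + O(ln n)
      = n ln 20 − n + O(ln n)
      = n (ln 20 − 1) + O(ln n).
Numerically ln(20) − 1 ≈ 1.9957.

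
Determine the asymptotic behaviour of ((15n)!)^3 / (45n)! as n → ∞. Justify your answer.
((15n)!)^3/(45n)! ~ ((2π·15n)^(2/2) / sqrt(3)) · 3^(−3·15n)  →  0

Write N = 15n. Stirling: N! ~ sqrt(2π N)(N/e)^N and (3N)! ~ sqrt(2π·3N)·(3N/e)^(3N).
  (N!)^3/(3N)! ~ (2π N)^(3/2) (N/e)^(3N) / [sqrt(2π·3N) (3N/e)^(3N)]
     = (2π N)^(3/2) / sqrt(2π·3N) · (N/(3N))^(3N)
     = (2π N)^((3−1)/2) / sqrt(3) · 3^(−3N).
Since 3^3 > 1, the factor 3^(−3N) decays exponentially, so the ratio → 0. Substituting N = 15n gives the stated form.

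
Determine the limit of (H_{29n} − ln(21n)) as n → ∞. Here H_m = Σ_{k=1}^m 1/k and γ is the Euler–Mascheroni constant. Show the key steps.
lim = ln(29/21) + γ

By Euler-Maclaurin, H_m = ln m + γ + O(1/m). So
  H_{29n} − ln(21n) = ln(29n) + γ − ln(21n) + O(1/n)
                       = ln(29/21) + γ + O(1/n).
Hence the limit is ln(29/21) + γ.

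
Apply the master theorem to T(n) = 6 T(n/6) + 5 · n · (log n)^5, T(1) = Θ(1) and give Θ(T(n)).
T(n) = Θ(n · (log n)^6)

Here log_6 6 = 1 and f(n) = 5 · n · (log n)^5 = Θ(n^(log_6 6) · (log n)^5). This is the extended Case 2 of the master theorem (f matches the critical exponent up to log factors), giving T(n) = Θ(n^(log_6 6) · (log n)^(5+1)) = Θ(n · (log n)^6).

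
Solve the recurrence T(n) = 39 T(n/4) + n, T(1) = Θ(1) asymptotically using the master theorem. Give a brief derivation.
T(n) = Θ(n^(log_4 39))

Master theorem: compare f(n) = n to n^(log_4 39) where log_4 39 ≈ 2.643. Since 1 < log_4 39, we have f(n) = O(n^(log_4 39 − ε)) for some ε > 0 — Case 1. Hence T(n) = Θ(n^(log_4 39)).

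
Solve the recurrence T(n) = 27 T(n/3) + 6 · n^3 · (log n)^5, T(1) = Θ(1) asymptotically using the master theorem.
T(n) = Θ(n^3 · (log n)^6)

Here log_3 27 = 3 and f(n) = 6 · n^3 · (log n)^5 = Θ(n^(log_3 27) · (log n)^5). This is the extended Case 2 of the master theorem (f matches the critical exponent up to log factors), giving T(n) = Θ(n^(log_3 27) · (log n)^(5+1)) = Θ(n^3 · (log n)^6).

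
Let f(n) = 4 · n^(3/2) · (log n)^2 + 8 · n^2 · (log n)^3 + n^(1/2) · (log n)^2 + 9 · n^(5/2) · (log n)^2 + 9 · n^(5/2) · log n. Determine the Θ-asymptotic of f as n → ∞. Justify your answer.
f(n) ∈ Θ(n^(5/2) · (log n)^2)

Compare the terms by growth order. For large n, n^a · (log n)^b dominates n^a' · (log n)^b' iff a > a', or (a = a' and b > b'). Ranking the 5 terms shows the dominant one is 9 · n^(5/2) · (log n)^2. Hence f(n) ∈ Θ(n^(5/2) · (log n)^2).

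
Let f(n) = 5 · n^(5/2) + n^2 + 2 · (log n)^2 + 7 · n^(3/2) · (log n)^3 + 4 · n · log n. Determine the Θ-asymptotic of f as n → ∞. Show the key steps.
f(n) ∈ Θ(n^(5/2))

Compare the terms by growth order. For large n, n^a · (log n)^b dominates n^a' · (log n)^b' iff a > a', or (a = a' and b > b'). Ranking the 5 terms shows the dominant one is 5 · n^(5/2). Hence f(n) ∈ Θ(n^(5/2)).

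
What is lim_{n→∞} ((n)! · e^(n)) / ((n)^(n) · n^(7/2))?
lim = 0

Stirling: (n)! ~ sqrt(2π·n) · (n/e)^(n). Hence
  (n)! · e^(n) / (n)^(n) ~ sqrt(2π·n).
Dividing by n^(7/2): sqrt(2π·n) / n^(7/2) = sqrt(2π) · n^((1−7)/2), so the expression behaves like sqrt(2π) · n^((1−7)/2) → 0.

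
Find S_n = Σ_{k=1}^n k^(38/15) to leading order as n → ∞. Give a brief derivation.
S_n ~ (15/53) · n^(53/15)

Integral comparison: Σ_{k=1}^n k^(38/15) = ∫_0^n x^(38/15) dx + O(n^(38/15)). The integral is n^(1 + 38/15) / (1 + 38/15) = n^((38+15)/15) / ((38+15)/15) = (15/53) · n^(53/15).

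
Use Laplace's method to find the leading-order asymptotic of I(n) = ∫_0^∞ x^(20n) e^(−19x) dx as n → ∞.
I(n) ~ (sqrt(2π·20n) / 19) · (20n/(19e))^(20n)

Write the integrand as exp(20n ln x − 19x) and set f(x) = 20n ln x − 19x. Then f'(x) = 20n/x − 19 = 0 at x* = 20n/19, and f''(x*) = −20n/x*^2 = −19^2/(20n). Laplace's method (interior maximum) gives
  I(n) ~ e^(f(x*)) · sqrt(2π / |f''(x*)|)
        = exp(20n ln(20n/19) − 20n) · sqrt(2π · 20n / 19^2)
        = (20n/19)^(20n) e^(−20n) · sqrt(2π·20n) / 19
        = (sqrt(2π·20n) / 19) · (20n/(19e))^(20n).
This matches Γ(20n+1)/19^(20n+1) with Stirling applied to Γ.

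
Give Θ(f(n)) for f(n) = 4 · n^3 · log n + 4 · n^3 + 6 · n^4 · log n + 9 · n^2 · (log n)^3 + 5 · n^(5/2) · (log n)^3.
f(n) ∈ Θ(n^4 · log n)

Compare the terms by growth order. For large n, n^a · (log n)^b dominates n^a' · (log n)^b' iff a > a', or (a = a' and b > b'). Ranking the 5 terms shows the dominant one is 6 · n^4 · log n. Hence f(n) ∈ Θ(n^4 · log n).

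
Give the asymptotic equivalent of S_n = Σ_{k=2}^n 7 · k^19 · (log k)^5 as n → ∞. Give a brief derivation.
S_n ~ 7 · n^20 · (log n)^5 / 20

By integral comparison, S_n = ∫_1^n 7 · x^19 · (log x)^5 dx + O(n^19 · (log n)^5). For the integral, the leading term of ∫_1^n x^19 (log x)^5 dx is n^20/20 · (log n)^5 (by repeated integration by parts; each step lowers the log-exponent and produces a relatively O(1/log n) correction). Hence S_n ~ 7 · n^20 · (log n)^5 / 20.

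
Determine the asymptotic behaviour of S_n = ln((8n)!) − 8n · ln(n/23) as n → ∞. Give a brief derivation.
S_n ~ 8n · (ln 184 − 1) + O(ln n)

Stirling: ln((8n)!) = 8n ln(8n) − 8n + O(ln n).
  S_n = 8n ln(8n) − 8n − 8n ln(n/23) + O(ln n)
      = 8n ln(8n) − 8n ln n + 8n ln 23 − 8n + O(ln n)
      = 8n ln 8 + 8n ln 23 − 8n + O(ln n)
      = 8n (ln 184 − 1) + O(ln n).
Numerically ln(184) − 1 ≈ 4.2149.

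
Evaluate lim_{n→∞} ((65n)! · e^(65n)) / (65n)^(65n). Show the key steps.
lim = ∞

Stirling: (65n)! ~ sqrt(2π·65n) · (65n/e)^(65n). Hence
  (65n)! · e^(65n) / (65n)^(65n) ~ sqrt(2π·65n) = sqrt(2π·65) · sqrt(n) → ∞.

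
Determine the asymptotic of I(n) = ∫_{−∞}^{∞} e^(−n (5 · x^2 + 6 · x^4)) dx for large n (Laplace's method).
I(n) ~ sqrt(π/(5n))

φ(x) = 5 · x^2 + 6 · x^4 has its unique global minimum at x* = 0 (since φ'(x) = 10x + 24x^3 = 0 only at x = 0 for real x with both coefficients positive, and φ → ∞ as |x| → ∞). At x* = 0, φ(0) = 0 and φ''(0) = 10. Laplace's method then gives
  I(n) ~ sqrt(2π / (n · φ''(0))) · e^(−n φ(0)) = sqrt(2π / (10n)) = sqrt(π/(5n)).
The 6 · x^4 term contributes only at subleading order (an O(1/n) relative correction).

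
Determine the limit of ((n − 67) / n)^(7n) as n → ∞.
lim = e^(−469)

Rewrite as (1 − 67/n)^(7n). By the standard limit (1 + x/n)^n → e^x, we have (1 − 67/n)^n → e^(−67), and raising to the 7th power gives e^(−469).
More precisely, ln[(1 − 67/n)^(7n)] = 7n · ln(1 − 67/n) = 7n · (-67/n + O(1/n^2)) = -469 + O(1/n) → -469.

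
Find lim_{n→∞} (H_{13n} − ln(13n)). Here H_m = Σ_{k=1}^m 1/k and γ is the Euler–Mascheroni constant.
lim = γ

By Euler-Maclaurin, H_m = ln m + γ + O(1/m). So
  H_{13n} − ln(13n) = ln(13n) + γ − ln(13n) + O(1/n)
                       = ln(13/13) + γ + O(1/n).
Hence the limit is γ (since ln 1 = 0).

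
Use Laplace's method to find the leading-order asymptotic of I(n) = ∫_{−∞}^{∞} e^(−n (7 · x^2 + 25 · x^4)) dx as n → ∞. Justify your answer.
I(n) ~ sqrt(π/(7n))

φ(x) = 7 · x^2 + 25 · x^4 has its unique global minimum at x* = 0 (since φ'(x) = 14x + 100x^3 = 0 only at x = 0 for real x with both coefficients positive, and φ → ∞ as |x| → ∞). At x* = 0, φ(0) = 0 and φ''(0) = 14. Laplace's method then gives
  I(n) ~ sqrt(2π / (n · φ''(0))) · e^(−n φ(0)) = sqrt(2π / (14n)) = sqrt(π/(7n)).
The 25 · x^4 term contributes only at subleading order (an O(1/n) relative correction).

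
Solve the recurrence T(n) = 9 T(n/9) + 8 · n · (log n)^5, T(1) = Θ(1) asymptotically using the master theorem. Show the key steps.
T(n) = Θ(n · (log n)^6)

Here log_9 9 = 1 and f(n) = 8 · n · (log n)^5 = Θ(n^(log_9 9) · (log n)^5). This is the extended Case 2 of the master theorem (f matches the critical exponent up to log factors), giving T(n) = Θ(n^(log_9 9) · (log n)^(5+1)) = Θ(n · (log n)^6).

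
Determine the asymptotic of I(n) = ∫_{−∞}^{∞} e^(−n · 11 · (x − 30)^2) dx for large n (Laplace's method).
I(n) = sqrt(π/(11n))

Here φ(x) = 11 · (x − 30)^2 has its unique minimum at x* = 30 with φ(x*) = 0 and φ''(x*) = 22. Laplace's method gives
  I(n) ~ e^(−n φ(x*)) · sqrt(2π / (n · φ''(x*))) = sqrt(2π / (22n)) = sqrt(π/(11n)).
This is exact: substituting u = (x − 30)·sqrt(11n) gives I(n) = (1/sqrt(11n)) ∫_{−∞}^{∞} e^(−u^2) du = sqrt(π/(11n)).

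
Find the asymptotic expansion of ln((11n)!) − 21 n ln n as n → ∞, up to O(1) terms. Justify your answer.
ln((11n)!) − 21 n ln n = −10 n ln n + 11(ln 11 − 1) n + (1/2) ln(2π·11n) + O(1/n)

Stirling: ln((11n)!) = 11n ln(11n) − 11n + (1/2) ln(2π·11n) + O(1/n).
Expand 11n ln(11n) = 11n (ln n + ln 11) = 11n ln n + 11n ln 11.
Subtract 21n ln n: leading term is (11 − 21) n ln n = −10 n ln n. The next term is 11n ln 11 − 11n = 11(ln 11 − 1) n. Then the (1/2) ln(2π·11n) correction.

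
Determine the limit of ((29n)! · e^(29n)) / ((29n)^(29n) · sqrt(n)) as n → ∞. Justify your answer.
lim = sqrt(2π·29)

Stirling: (29n)! ~ sqrt(2π·29n) · (29n/e)^(29n). Hence
  (29n)! · e^(29n) / (29n)^(29n) ~ sqrt(2π·29n).
Dividing by sqrt(n): sqrt(2π·29n) / sqrt(n) = sqrt(2π·29) · n^((1−1)/2), so the limit is sqrt(2π·29).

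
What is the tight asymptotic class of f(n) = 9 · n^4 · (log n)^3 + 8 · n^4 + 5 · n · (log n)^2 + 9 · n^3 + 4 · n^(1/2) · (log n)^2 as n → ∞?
f(n) ∈ Θ(n^4 · (log n)^3)

Compare the terms by growth order. For large n, n^a · (log n)^b dominates n^a' · (log n)^b' iff a > a', or (a = a' and b > b'). Ranking the 5 terms shows the dominant one is 9 · n^4 · (log n)^3. Hence f(n) ∈ Θ(n^4 · (log n)^3).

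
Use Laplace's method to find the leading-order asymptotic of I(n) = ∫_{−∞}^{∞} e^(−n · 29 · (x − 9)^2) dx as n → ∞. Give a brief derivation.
I(n) = sqrt(π/(29n))

Here φ(x) = 29 · (x − 9)^2 has its unique minimum at x* = 9 with φ(x*) = 0 and φ''(x*) = 58. Laplace's method gives
  I(n) ~ e^(−n φ(x*)) · sqrt(2π / (n · φ''(x*))) = sqrt(2π / (58n)) = sqrt(π/(29n)).
This is exact: substituting u = (x − 9)·sqrt(29n) gives I(n) = (1/sqrt(29n)) ∫_{−∞}^{∞} e^(−u^2) du = sqrt(π/(29n)).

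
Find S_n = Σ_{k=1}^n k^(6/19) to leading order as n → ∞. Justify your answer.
S_n ~ (19/25) · n^(25/19)

Integral comparison: Σ_{k=1}^n k^(6/19) = ∫_0^n x^(6/19) dx + O(n^(6/19)). The integral is n^(1 + 6/19) / (1 + 6/19) = n^((6+19)/19) / ((6+19)/19) = (19/25) · n^(25/19).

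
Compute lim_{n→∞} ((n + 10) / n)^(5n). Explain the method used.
lim = e^50

Rewrite as (1 + 10/n)^(5n). By the standard limit (1 + x/n)^n → e^x, we have (1 + 10/n)^n → e^10, and raising to the 5th power gives e^50.
More precisely, ln[(1 + 10/n)^(5n)] = 5n · ln(1 + 10/n) = 5n · (10/n + O(1/n^2)) = 50 + O(1/n) → 50.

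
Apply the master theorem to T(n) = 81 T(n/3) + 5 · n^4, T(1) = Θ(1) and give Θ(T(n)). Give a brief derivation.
T(n) = Θ(n^4 log n)

log_3 81 = 4, and f(n) = 5 · n^4 = Θ(n^(log_3 81)). This is Case 2 of the master theorem: T(n) = Θ(f(n) · log n) = Θ(n^4 log n).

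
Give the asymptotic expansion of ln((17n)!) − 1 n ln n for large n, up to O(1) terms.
ln((17n)!) − 1 n ln n = 16 n ln n + 17(ln 17 − 1) n + (1/2) ln(2π·17n) + O(1/n)

Stirling: ln((17n)!) = 17n ln(17n) − 17n + (1/2) ln(2π·17n) + O(1/n).
Expand 17n ln(17n) = 17n (ln n + ln 17) = 17n ln n + 17n ln 17.
Subtract 1n ln n: leading term is (17 − 1) n ln n = 16 n ln n. The next term is 17n ln 17 − 17n = 17(ln 17 − 1) n. Then the (1/2) ln(2π·17n) correction.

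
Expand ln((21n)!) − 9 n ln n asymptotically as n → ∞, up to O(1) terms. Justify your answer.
ln((21n)!) − 9 n ln n = 12 n ln n + 21(ln 21 − 1) n + (1/2) ln(2π·21n) + O(1/n)

Stirling: ln((21n)!) = 21n ln(21n) − 21n + (1/2) ln(2π·21n) + O(1/n).
Expand 21n ln(21n) = 21n (ln n + ln 21) = 21n ln n + 21n ln 21.
Subtract 9n ln n: leading term is (21 − 9) n ln n = 12 n ln n. The next term is 21n ln 21 − 21n = 21(ln 21 − 1) n. Then the (1/2) ln(2π·21n) correction.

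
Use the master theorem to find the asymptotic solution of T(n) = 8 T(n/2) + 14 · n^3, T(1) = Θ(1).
T(n) = Θ(n^3 log n)

log_2 8 = 3, and f(n) = 14 · n^3 = Θ(n^(log_2 8)). This is Case 2 of the master theorem: T(n) = Θ(f(n) · log n) = Θ(n^3 log n).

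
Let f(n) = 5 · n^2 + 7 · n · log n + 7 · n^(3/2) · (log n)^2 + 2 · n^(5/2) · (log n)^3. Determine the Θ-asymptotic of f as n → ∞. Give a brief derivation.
f(n) ∈ Θ(n^(5/2) · (log n)^3)

Compare the terms by growth order. For large n, n^a · (log n)^b dominates n^a' · (log n)^b' iff a > a', or (a = a' and b > b'). Ranking the 4 terms shows the dominant one is 2 · n^(5/2) · (log n)^3. Hence f(n) ∈ Θ(n^(5/2) · (log n)^3).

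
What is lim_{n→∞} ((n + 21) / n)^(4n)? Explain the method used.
lim = e^84

Rewrite as (1 + 21/n)^(4n). By the standard limit (1 + x/n)^n → e^x, we have (1 + 21/n)^n → e^21, and raising to the 4th power gives e^84.
More precisely, ln[(1 + 21/n)^(4n)] = 4n · ln(1 + 21/n) = 4n · (21/n + O(1/n^2)) = 84 + O(1/n) → 84.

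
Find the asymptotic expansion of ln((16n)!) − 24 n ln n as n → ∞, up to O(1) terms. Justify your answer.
ln((16n)!) − 24 n ln n = −8 n ln n + 16(ln 16 − 1) n + (1/2) ln(2π·16n) + O(1/n)

Stirling: ln((16n)!) = 16n ln(16n) − 16n + (1/2) ln(2π·16n) + O(1/n).
Expand 16n ln(16n) = 16n (ln n + ln 16) = 16n ln n + 16n ln 16.
Subtract 24n ln n: leading term is (16 − 24) n ln n = −8 n ln n. The next term is 16n ln 16 − 16n = 16(ln 16 − 1) n. Then the (1/2) ln(2π·16n) correction.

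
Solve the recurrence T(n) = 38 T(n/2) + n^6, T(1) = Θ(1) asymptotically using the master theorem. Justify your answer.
T(n) = Θ(n^6)

log_2 38 ≈ 5.248. f(n) = n^6 dominates n^(log_2 38) since 6 > 5.248, and the regularity condition a·f(n/b) = 38·(n/2)^6 = (38/64)·n^6 ≤ c·f(n) holds with c = 38/64 ≈ 0.594 < 1. So this is Case 3: T(n) = Θ(f(n)) = Θ(n^6).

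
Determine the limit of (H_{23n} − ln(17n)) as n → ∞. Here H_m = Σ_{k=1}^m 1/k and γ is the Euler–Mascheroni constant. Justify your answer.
lim = ln(23/17) + γ

By Euler-Maclaurin, H_m = ln m + γ + O(1/m). So
  H_{23n} − ln(17n) = ln(23n) + γ − ln(17n) + O(1/n)
                       = ln(23/17) + γ + O(1/n).
Hence the limit is ln(23/17) + γ.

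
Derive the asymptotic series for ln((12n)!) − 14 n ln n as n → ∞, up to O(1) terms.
ln((12n)!) − 14 n ln n = −2 n ln n + 12(ln 12 − 1) n + (1/2) ln(2π·12n) + O(1/n)

Stirling: ln((12n)!) = 12n ln(12n) − 12n + (1/2) ln(2π·12n) + O(1/n).
Expand 12n ln(12n) = 12n (ln n + ln 12) = 12n ln n + 12n ln 12.
Subtract 14n ln n: leading term is (12 − 14) n ln n = −2 n ln n. The next term is 12n ln 12 − 12n = 12(ln 12 − 1) n. Then the (1/2) ln(2π·12n) correction.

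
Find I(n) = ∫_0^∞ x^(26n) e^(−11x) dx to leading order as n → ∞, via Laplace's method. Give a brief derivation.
I(n) ~ (sqrt(2π·26n) / 11) · (26n/(11e))^(26n)

Write the integrand as exp(26n ln x − 11x) and set f(x) = 26n ln x − 11x. Then f'(x) = 26n/x − 11 = 0 at x* = 26n/11, and f''(x*) = −26n/x*^2 = −11^2/(26n). Laplace's method (interior maximum) gives
  I(n) ~ e^(f(x*)) · sqrt(2π / |f''(x*)|)
        = exp(26n ln(26n/11) − 26n) · sqrt(2π · 26n / 11^2)
        = (26n/11)^(26n) e^(−26n) · sqrt(2π·26n) / 11
        = (sqrt(2π·26n) / 11) · (26n/(11e))^(26n).
This matches Γ(26n+1)/11^(26n+1) with Stirling applied to Γ.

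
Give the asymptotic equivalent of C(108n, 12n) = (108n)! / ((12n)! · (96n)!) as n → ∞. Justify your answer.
C(108n, 12n) ~ (387420489/16777216)^(12n) · sqrt(9/(16π·12n))

Write N = 12n. Apply Stirling to each factorial:
  (9N)! ~ sqrt(2π·9N) · (9N/e)^(9N),
  N! ~ sqrt(2π N) · (N/e)^N,
  (8N)! ~ sqrt(2π·8N) · (8N/e)^(8N).
The exponential factors combine to (9N)^(9N) / (N^N · (8N)^(8N)) = 9^(9N)/8^(8N) = (9^9/8^8)^N = (387420489/16777216)^N.
The square-root prefactors combine to sqrt(2π·9N) / (sqrt(2π N)·sqrt(2π·8N)) = sqrt(9 / (2π·8·N)) = sqrt(9/(16π·12n)).
Substituting N = 12n: C(108n, 12n) ~ (387420489/16777216)^(12n) · sqrt(9/(16π·12n)).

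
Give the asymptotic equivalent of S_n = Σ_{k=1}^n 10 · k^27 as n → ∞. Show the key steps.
S_n ~ 5 · n^28 / 14

By integral comparison (Euler-Maclaurin), Σ_{k=1}^n 10 · k^27 = 10 · ∫_0^n x^27 dx + O(n^27) = 10 · n^28/28 = 5 · n^28 / 14 + O(n^27). (Equivalently, Faulhaber's formula gives the same leading term.)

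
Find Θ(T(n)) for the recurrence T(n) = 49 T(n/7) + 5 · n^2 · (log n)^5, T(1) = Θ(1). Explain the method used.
T(n) = Θ(n^2 · (log n)^6)

Here log_7 49 = 2 and f(n) = 5 · n^2 · (log n)^5 = Θ(n^(log_7 49) · (log n)^5). This is the extended Case 2 of the master theorem (f matches the critical exponent up to log factors), giving T(n) = Θ(n^(log_7 49) · (log n)^(5+1)) = Θ(n^2 · (log n)^6).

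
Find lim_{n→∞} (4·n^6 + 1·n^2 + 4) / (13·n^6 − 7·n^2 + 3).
lim = 4/13

For large n the leading n^6 terms dominate both numerator and denominator. Dividing top and bottom by n^6, every other term tends to 0, leaving 4/13.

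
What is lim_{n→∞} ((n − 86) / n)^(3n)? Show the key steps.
lim = e^(−258)

Rewrite as (1 − 86/n)^(3n). By the standard limit (1 + x/n)^n → e^x, we have (1 − 86/n)^n → e^(−86), and raising to the 3rd power gives e^(−258).
More precisely, ln[(1 − 86/n)^(3n)] = 3n · ln(1 − 86/n) = 3n · (-86/n + O(1/n^2)) = -258 + O(1/n) → -258.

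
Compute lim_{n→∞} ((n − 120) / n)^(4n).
lim = e^(−480)

Rewrite as (1 − 120/n)^(4n). By the standard limit (1 + x/n)^n → e^x, we have (1 − 120/n)^n → e^(−120), and raising to the 4th power gives e^(−480).
More precisely, ln[(1 − 120/n)^(4n)] = 4n · ln(1 − 120/n) = 4n · (-120/n + O(1/n^2)) = -480 + O(1/n) → -480.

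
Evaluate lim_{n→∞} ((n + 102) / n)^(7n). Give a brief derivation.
lim = e^714

Rewrite as (1 + 102/n)^(7n). By the standard limit (1 + x/n)^n → e^x, we have (1 + 102/n)^n → e^102, and raising to the 7th power gives e^714.
More precisely, ln[(1 + 102/n)^(7n)] = 7n · ln(1 + 102/n) = 7n · (102/n + O(1/n^2)) = 714 + O(1/n) → 714.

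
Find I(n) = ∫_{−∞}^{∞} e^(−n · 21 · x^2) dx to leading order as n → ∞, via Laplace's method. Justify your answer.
I(n) = sqrt(π/(21n))

Here φ(x) = 21 · x^2 has its unique minimum at x* = 0 with φ(x*) = 0 and φ''(x*) = 42. Laplace's method gives
  I(n) ~ e^(−n φ(x*)) · sqrt(2π / (n · φ''(x*))) = sqrt(2π / (42n)) = sqrt(π/(21n)).
This is exact: substituting u = (x − 0)·sqrt(21n) gives I(n) = (1/sqrt(21n)) ∫_{−∞}^{∞} e^(−u^2) du = sqrt(π/(21n)).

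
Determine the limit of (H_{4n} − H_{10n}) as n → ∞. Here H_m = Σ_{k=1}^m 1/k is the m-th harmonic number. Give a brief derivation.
lim = ln(4/10) = ln(2/5)

Euler-Maclaurin gives H_m = ln m + γ + 1/(2m) + O(1/m^2). The γ and O(1/m) terms cancel in the difference:
  H_{4n} − H_{10n} = ln(4n) − ln(10n) + O(1/n) = ln(4/10) + O(1/n).
Hence the limit is ln(4/10) = ln(2/5).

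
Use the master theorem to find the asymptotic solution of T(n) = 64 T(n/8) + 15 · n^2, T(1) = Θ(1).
T(n) = Θ(n^2 log n)

log_8 64 = 2, and f(n) = 15 · n^2 = Θ(n^(log_8 64)). This is Case 2 of the master theorem: T(n) = Θ(f(n) · log n) = Θ(n^2 log n).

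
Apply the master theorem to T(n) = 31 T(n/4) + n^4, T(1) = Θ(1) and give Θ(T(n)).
T(n) = Θ(n^4)

log_4 31 ≈ 2.477. f(n) = n^4 dominates n^(log_4 31) since 4 > 2.477, and the regularity condition a·f(n/b) = 31·(n/4)^4 = (31/256)·n^4 ≤ c·f(n) holds with c = 31/256 ≈ 0.121 < 1. So this is Case 3: T(n) = Θ(f(n)) = Θ(n^4).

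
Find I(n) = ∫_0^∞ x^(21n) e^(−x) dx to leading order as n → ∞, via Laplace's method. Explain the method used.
I(n) ~ sqrt(2π·21n) · (21n/e)^(21n)

Write the integrand as exp(21n ln x − x) and set f(x) = 21n ln x − x. Then f'(x) = 21n/x − 1 = 0 at x* = 21n, and f''(x*) = −21n/x*^2 = −1/(21n). Laplace's method (interior maximum) gives
  I(n) ~ e^(f(x*)) · sqrt(2π / |f''(x*)|)
        = exp(21n ln(21n) − 21n) · sqrt(2π · 21n)
        = (21n)^(21n) e^(−21n) · sqrt(2π·21n)
        = sqrt(2π·21n) · (21n/e)^(21n).
This matches Γ(21n+1) with Stirling applied to Γ.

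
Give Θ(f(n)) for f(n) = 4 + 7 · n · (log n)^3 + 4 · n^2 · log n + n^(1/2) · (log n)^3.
f(n) ∈ Θ(n^2 · log n)

Compare the terms by growth order. For large n, n^a · (log n)^b dominates n^a' · (log n)^b' iff a > a', or (a = a' and b > b'). Ranking the 4 terms shows the dominant one is 4 · n^2 · log n. Hence f(n) ∈ Θ(n^2 · log n).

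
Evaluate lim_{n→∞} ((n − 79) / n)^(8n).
lim = e^(−632)

Rewrite as (1 − 79/n)^(8n). By the standard limit (1 + x/n)^n → e^x, we have (1 − 79/n)^n → e^(−79), and raising to the 8th power gives e^(−632).
More precisely, ln[(1 − 79/n)^(8n)] = 8n · ln(1 − 79/n) = 8n · (-79/n + O(1/n^2)) = -632 + O(1/n) → -632.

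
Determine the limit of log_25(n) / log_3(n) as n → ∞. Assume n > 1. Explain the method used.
lim = ln(3) / ln(25) = log_25(3)

Change of base: log_25(n) = ln n / ln 25 and log_3(n) = ln n / ln 3. The ratio is (ln n / ln 25) · (ln 3 / ln n) = ln 3 / ln 25, a constant independent of n. So the limit is ln 3 / ln 25 = log_25(3).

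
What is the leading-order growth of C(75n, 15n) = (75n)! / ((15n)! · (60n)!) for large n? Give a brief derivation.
C(75n, 15n) ~ (3125/256)^(15n) · sqrt(5/(8π·15n))

Write N = 15n. Apply Stirling to each factorial:
  (5N)! ~ sqrt(2π·5N) · (5N/e)^(5N),
  N! ~ sqrt(2π N) · (N/e)^N,
  (4N)! ~ sqrt(2π·4N) · (4N/e)^(4N).
The exponential factors combine to (5N)^(5N) / (N^N · (4N)^(4N)) = 5^(5N)/4^(4N) = (5^5/4^4)^N = (3125/256)^N.
The square-root prefactors combine to sqrt(2π·5N) / (sqrt(2π N)·sqrt(2π·4N)) = sqrt(5 / (2π·4·N)) = sqrt(5/(8π·15n)).
Substituting N = 15n: C(75n, 15n) ~ (3125/256)^(15n) · sqrt(5/(8π·15n)).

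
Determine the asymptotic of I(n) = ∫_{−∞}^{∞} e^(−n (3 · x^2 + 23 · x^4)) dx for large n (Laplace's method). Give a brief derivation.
I(n) ~ sqrt(π/(3n))

φ(x) = 3 · x^2 + 23 · x^4 has its unique global minimum at x* = 0 (since φ'(x) = 6x + 92x^3 = 0 only at x = 0 for real x with both coefficients positive, and φ → ∞ as |x| → ∞). At x* = 0, φ(0) = 0 and φ''(0) = 6. Laplace's method then gives
  I(n) ~ sqrt(2π / (n · φ''(0))) · e^(−n φ(0)) = sqrt(2π / (6n)) = sqrt(π/(3n)).
The 23 · x^4 term contributes only at subleading order (an O(1/n) relative correction).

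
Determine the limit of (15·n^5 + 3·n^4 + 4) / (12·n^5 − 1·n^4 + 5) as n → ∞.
lim = 15/12 = 5/4

For large n the leading n^5 terms dominate both numerator and denominator. Dividing top and bottom by n^5, every other term tends to 0, leaving 15/12 = 5/4.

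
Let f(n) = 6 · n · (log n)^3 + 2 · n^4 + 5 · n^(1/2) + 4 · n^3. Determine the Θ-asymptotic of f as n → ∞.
f(n) ∈ Θ(n^4)

Compare the terms by growth order. For large n, n^a · (log n)^b dominates n^a' · (log n)^b' iff a > a', or (a = a' and b > b'). Ranking the 4 terms shows the dominant one is 2 · n^4. Hence f(n) ∈ Θ(n^4).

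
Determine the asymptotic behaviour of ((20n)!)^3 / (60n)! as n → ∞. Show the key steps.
((20n)!)^3/(60n)! ~ ((2π·20n)^(2/2) / sqrt(3)) · 3^(−3·20n)  →  0

Write N = 20n. Stirling: N! ~ sqrt(2π N)(N/e)^N and (3N)! ~ sqrt(2π·3N)·(3N/e)^(3N).
  (N!)^3/(3N)! ~ (2π N)^(3/2) (N/e)^(3N) / [sqrt(2π·3N) (3N/e)^(3N)]
     = (2π N)^(3/2) / sqrt(2π·3N) · (N/(3N))^(3N)
     = (2π N)^((3−1)/2) / sqrt(3) · 3^(−3N).
Since 3^3 > 1, the factor 3^(−3N) decays exponentially, so the ratio → 0. Substituting N = 20n gives the stated form.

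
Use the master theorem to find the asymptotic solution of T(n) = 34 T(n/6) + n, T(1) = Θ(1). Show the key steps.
T(n) = Θ(n^(log_6 34))

Master theorem: compare f(n) = n to n^(log_6 34) where log_6 34 ≈ 1.968. Since 1 < log_6 34, we have f(n) = O(n^(log_6 34 − ε)) for some ε > 0 — Case 1. Hence T(n) = Θ(n^(log_6 34)).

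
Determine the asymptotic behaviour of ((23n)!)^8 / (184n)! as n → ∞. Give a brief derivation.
((23n)!)^8/(184n)! ~ ((2π·23n)^(7/2) / sqrt(8)) · 8^(−8·23n)  →  0

Write N = 23n. Stirling: N! ~ sqrt(2π N)(N/e)^N and (8N)! ~ sqrt(2π·8N)·(8N/e)^(8N).
  (N!)^8/(8N)! ~ (2π N)^(8/2) (N/e)^(8N) / [sqrt(2π·8N) (8N/e)^(8N)]
     = (2π N)^(8/2) / sqrt(2π·8N) · (N/(8N))^(8N)
     = (2π N)^((8−1)/2) / sqrt(8) · 8^(−8N).
Since 8^8 > 1, the factor 8^(−8N) decays exponentially, so the ratio → 0. Substituting N = 23n gives the stated form.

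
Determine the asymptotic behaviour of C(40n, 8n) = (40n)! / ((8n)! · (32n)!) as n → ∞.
C(40n, 8n) ~ (3125/256)^(8n) · sqrt(5/(8π·8n))

Write N = 8n. Apply Stirling to each factorial:
  (5N)! ~ sqrt(2π·5N) · (5N/e)^(5N),
  N! ~ sqrt(2π N) · (N/e)^N,
  (4N)! ~ sqrt(2π·4N) · (4N/e)^(4N).
The exponential factors combine to (5N)^(5N) / (N^N · (4N)^(4N)) = 5^(5N)/4^(4N) = (5^5/4^4)^N = (3125/256)^N.
The square-root prefactors combine to sqrt(2π·5N) / (sqrt(2π N)·sqrt(2π·4N)) = sqrt(5 / (2π·4·N)) = sqrt(5/(8π·8n)).
Substituting N = 8n: C(40n, 8n) ~ (3125/256)^(8n) · sqrt(5/(8π·8n)).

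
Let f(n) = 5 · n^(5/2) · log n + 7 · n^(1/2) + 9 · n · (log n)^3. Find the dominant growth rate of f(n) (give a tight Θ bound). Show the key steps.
f(n) ∈ Θ(n^(5/2) · log n)

Compare the terms by growth order. For large n, n^a · (log n)^b dominates n^a' · (log n)^b' iff a > a', or (a = a' and b > b'). Ranking the 3 terms shows the dominant one is 5 · n^(5/2) · log n. Hence f(n) ∈ Θ(n^(5/2) · log n).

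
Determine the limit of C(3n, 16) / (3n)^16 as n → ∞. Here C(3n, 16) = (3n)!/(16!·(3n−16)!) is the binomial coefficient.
lim = 1/16! = 1/20922789888000

With N = 3n → ∞: C(N, 16) / N^16 = [N(N−1)…(N−15)] / (16! · N^16) = (1/16!) · 1 · (1 − 1/(3n)) · … · (1 − 15/(3n)). Each factor → 1 as N → ∞, so the limit is 1/16! = 1/20922789888000.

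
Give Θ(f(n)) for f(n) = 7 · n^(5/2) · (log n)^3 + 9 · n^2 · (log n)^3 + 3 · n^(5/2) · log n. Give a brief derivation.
f(n) ∈ Θ(n^(5/2) · (log n)^3)

Compare the terms by growth order. For large n, n^a · (log n)^b dominates n^a' · (log n)^b' iff a > a', or (a = a' and b > b'). Ranking the 3 terms shows the dominant one is 7 · n^(5/2) · (log n)^3. Hence f(n) ∈ Θ(n^(5/2) · (log n)^3).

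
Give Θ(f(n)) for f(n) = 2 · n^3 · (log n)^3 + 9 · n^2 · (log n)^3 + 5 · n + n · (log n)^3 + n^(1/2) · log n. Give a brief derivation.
f(n) ∈ Θ(n^3 · (log n)^3)

Compare the terms by growth order. For large n, n^a · (log n)^b dominates n^a' · (log n)^b' iff a > a', or (a = a' and b > b'). Ranking the 5 terms shows the dominant one is 2 · n^3 · (log n)^3. Hence f(n) ∈ Θ(n^3 · (log n)^3).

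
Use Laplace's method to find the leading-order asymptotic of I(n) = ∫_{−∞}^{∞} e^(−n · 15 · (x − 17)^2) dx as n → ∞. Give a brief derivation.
I(n) = sqrt(π/(15n))

Here φ(x) = 15 · (x − 17)^2 has its unique minimum at x* = 17 with φ(x*) = 0 and φ''(x*) = 30. Laplace's method gives
  I(n) ~ e^(−n φ(x*)) · sqrt(2π / (n · φ''(x*))) = sqrt(2π / (30n)) = sqrt(π/(15n)).
This is exact: substituting u = (x − 17)·sqrt(15n) gives I(n) = (1/sqrt(15n)) ∫_{−∞}^{∞} e^(−u^2) du = sqrt(π/(15n)).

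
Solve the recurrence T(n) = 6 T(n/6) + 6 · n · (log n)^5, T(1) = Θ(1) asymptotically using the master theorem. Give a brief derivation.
T(n) = Θ(n · (log n)^6)

Here log_6 6 = 1 and f(n) = 6 · n · (log n)^5 = Θ(n^(log_6 6) · (log n)^5). This is the extended Case 2 of the master theorem (f matches the critical exponent up to log factors), giving T(n) = Θ(n^(log_6 6) · (log n)^(5+1)) = Θ(n · (log n)^6).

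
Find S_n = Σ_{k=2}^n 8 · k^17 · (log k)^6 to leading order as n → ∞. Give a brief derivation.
S_n ~ 4 · n^18 · (log n)^6 / 9

By integral comparison, S_n = ∫_1^n 8 · x^17 · (log x)^6 dx + O(n^17 · (log n)^6). For the integral, the leading term of ∫_1^n x^17 (log x)^6 dx is n^18/18 · (log n)^6 (by repeated integration by parts; each step lowers the log-exponent and produces a relatively O(1/log n) correction). Hence S_n ~ 4 · n^18 · (log n)^6 / 9.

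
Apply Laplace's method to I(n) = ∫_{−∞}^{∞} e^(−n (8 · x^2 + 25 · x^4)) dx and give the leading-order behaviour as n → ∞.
I(n) ~ sqrt(π/(8n))

φ(x) = 8 · x^2 + 25 · x^4 has its unique global minimum at x* = 0 (since φ'(x) = 16x + 100x^3 = 0 only at x = 0 for real x with both coefficients positive, and φ → ∞ as |x| → ∞). At x* = 0, φ(0) = 0 and φ''(0) = 16. Laplace's method then gives
  I(n) ~ sqrt(2π / (n · φ''(0))) · e^(−n φ(0)) = sqrt(2π / (16n)) = sqrt(π/(8n)).
The 25 · x^4 term contributes only at subleading order (an O(1/n) relative correction).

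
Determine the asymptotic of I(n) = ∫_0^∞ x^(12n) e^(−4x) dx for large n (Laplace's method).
I(n) ~ (sqrt(2π·12n) / 4) · (12n/(4e))^(12n)

Write the integrand as exp(12n ln x − 4x) and set f(x) = 12n ln x − 4x. Then f'(x) = 12n/x − 4 = 0 at x* = 12n/4, and f''(x*) = −12n/x*^2 = −4^2/(12n). Laplace's method (interior maximum) gives
  I(n) ~ e^(f(x*)) · sqrt(2π / |f''(x*)|)
        = exp(12n ln(12n/4) − 12n) · sqrt(2π · 12n / 4^2)
        = (12n/4)^(12n) e^(−12n) · sqrt(2π·12n) / 4
        = (sqrt(2π·12n) / 4) · (12n/(4e))^(12n).
This matches Γ(12n+1)/4^(12n+1) with Stirling applied to Γ.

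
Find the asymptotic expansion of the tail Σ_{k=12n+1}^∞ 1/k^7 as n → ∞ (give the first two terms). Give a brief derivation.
Σ_{k>12n} 1/k^7 = 1/(6 · (12n)^6) − 1/(2 · (12n)^7) + O(1/(12n)^8)

Compare to the integral: ∫_{12n}^∞ x^(−7) dx = [−x^(−6)/6]_{12n}^∞ = 1/((7−1)·(12n)^6). The Euler-Maclaurin correction adds −f(12n)/2 = −1/(2·(12n)^7). Euler-Maclaurin then gives
  Σ_{k>12n} 1/k^7 = ∫_{12n}^∞ dx/x^7 − 1/(2·(12n)^7) + O(1/(12n)^8).
(Equivalently this is ζ(7) − Σ_{k≤12n} 1/k^7.)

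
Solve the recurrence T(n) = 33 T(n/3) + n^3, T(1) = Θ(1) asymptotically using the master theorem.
T(n) = Θ(n^(log_3 33))

Master theorem: compare f(n) = n^3 to n^(log_3 33) where log_3 33 ≈ 3.183. Since 3 < log_3 33, we have f(n) = O(n^(log_3 33 − ε)) for some ε > 0 — Case 1. Hence T(n) = Θ(n^(log_3 33)).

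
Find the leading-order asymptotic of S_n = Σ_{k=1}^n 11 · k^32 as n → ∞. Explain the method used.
S_n ~ n^33 / 3

By integral comparison (Euler-Maclaurin), Σ_{k=1}^n 11 · k^32 = 11 · ∫_0^n x^32 dx + O(n^32) = 11 · n^33/33 = n^33 / 3 + O(n^32). (Equivalently, Faulhaber's formula gives the same leading term.)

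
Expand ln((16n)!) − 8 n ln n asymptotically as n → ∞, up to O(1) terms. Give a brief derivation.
ln((16n)!) − 8 n ln n = 8 n ln n + 16(ln 16 − 1) n + (1/2) ln(2π·16n) + O(1/n)

Stirling: ln((16n)!) = 16n ln(16n) − 16n + (1/2) ln(2π·16n) + O(1/n).
Expand 16n ln(16n) = 16n (ln n + ln 16) = 16n ln n + 16n ln 16.
Subtract 8n ln n: leading term is (16 − 8) n ln n = 8 n ln n. The next term is 16n ln 16 − 16n = 16(ln 16 − 1) n. Then the (1/2) ln(2π·16n) correction.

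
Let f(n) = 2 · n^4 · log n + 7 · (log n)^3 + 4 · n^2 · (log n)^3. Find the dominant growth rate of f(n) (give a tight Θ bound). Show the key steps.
f(n) ∈ Θ(n^4 · log n)

Compare the terms by growth order. For large n, n^a · (log n)^b dominates n^a' · (log n)^b' iff a > a', or (a = a' and b > b'). Ranking the 3 terms shows the dominant one is 2 · n^4 · log n. Hence f(n) ∈ Θ(n^4 · log n).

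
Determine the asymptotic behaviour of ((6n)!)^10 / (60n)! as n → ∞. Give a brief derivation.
((6n)!)^10/(60n)! ~ ((2π·6n)^(9/2) / sqrt(10)) · 10^(−10·6n)  →  0

Write N = 6n. Stirling: N! ~ sqrt(2π N)(N/e)^N and (10N)! ~ sqrt(2π·10N)·(10N/e)^(10N).
  (N!)^10/(10N)! ~ (2π N)^(10/2) (N/e)^(10N) / [sqrt(2π·10N) (10N/e)^(10N)]
     = (2π N)^(10/2) / sqrt(2π·10N) · (N/(10N))^(10N)
     = (2π N)^((10−1)/2) / sqrt(10) · 10^(−10N).
Since 10^10 > 1, the factor 10^(−10N) decays exponentially, so the ratio → 0. Substituting N = 6n gives the stated form.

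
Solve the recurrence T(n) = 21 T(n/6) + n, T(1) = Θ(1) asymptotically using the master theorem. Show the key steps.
T(n) = Θ(n^(log_6 21))

Master theorem: compare f(n) = n to n^(log_6 21) where log_6 21 ≈ 1.699. Since 1 < log_6 21, we have f(n) = O(n^(log_6 21 − ε)) for some ε > 0 — Case 1. Hence T(n) = Θ(n^(log_6 21)).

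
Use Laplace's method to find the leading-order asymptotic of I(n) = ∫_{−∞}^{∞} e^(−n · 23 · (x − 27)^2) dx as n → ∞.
I(n) = sqrt(π/(23n))

Here φ(x) = 23 · (x − 27)^2 has its unique minimum at x* = 27 with φ(x*) = 0 and φ''(x*) = 46. Laplace's method gives
  I(n) ~ e^(−n φ(x*)) · sqrt(2π / (n · φ''(x*))) = sqrt(2π / (46n)) = sqrt(π/(23n)).
This is exact: substituting u = (x − 27)·sqrt(23n) gives I(n) = (1/sqrt(23n)) ∫_{−∞}^{∞} e^(−u^2) du = sqrt(π/(23n)).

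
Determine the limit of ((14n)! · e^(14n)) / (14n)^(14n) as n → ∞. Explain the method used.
lim = ∞

Stirling: (14n)! ~ sqrt(2π·14n) · (14n/e)^(14n). Hence
  (14n)! · e^(14n) / (14n)^(14n) ~ sqrt(2π·14n) = sqrt(2π·14) · sqrt(n) → ∞.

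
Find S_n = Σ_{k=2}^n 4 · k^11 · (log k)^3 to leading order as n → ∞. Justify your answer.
S_n ~ n^12 · (log n)^3 / 3

By integral comparison, S_n = ∫_1^n 4 · x^11 · (log x)^3 dx + O(n^11 · (log n)^3). For the integral, the leading term of ∫_1^n x^11 (log x)^3 dx is n^12/12 · (log n)^3 (by repeated integration by parts; each step lowers the log-exponent and produces a relatively O(1/log n) correction). Hence S_n ~ n^12 · (log n)^3 / 3.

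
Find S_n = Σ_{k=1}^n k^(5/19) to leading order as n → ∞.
S_n ~ (19/24) · n^(24/19)

Integral comparison: Σ_{k=1}^n k^(5/19) = ∫_0^n x^(5/19) dx + O(n^(5/19)). The integral is n^(1 + 5/19) / (1 + 5/19) = n^((5+19)/19) / ((5+19)/19) = (19/24) · n^(24/19).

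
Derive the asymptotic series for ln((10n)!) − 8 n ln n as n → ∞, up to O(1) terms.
ln((10n)!) − 8 n ln n = 2 n ln n + 10(ln 10 − 1) n + (1/2) ln(2π·10n) + O(1/n)

Stirling: ln((10n)!) = 10n ln(10n) − 10n + (1/2) ln(2π·10n) + O(1/n).
Expand 10n ln(10n) = 10n (ln n + ln 10) = 10n ln n + 10n ln 10.
Subtract 8n ln n: leading term is (10 − 8) n ln n = 2 n ln n. The next term is 10n ln 10 − 10n = 10(ln 10 − 1) n. Then the (1/2) ln(2π·10n) correction.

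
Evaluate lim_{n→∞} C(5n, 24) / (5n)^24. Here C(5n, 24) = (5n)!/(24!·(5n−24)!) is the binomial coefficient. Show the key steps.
lim = 1/24! = 1/620448401733239439360000

With N = 5n → ∞: C(N, 24) / N^24 = [N(N−1)…(N−23)] / (24! · N^24) = (1/24!) · 1 · (1 − 1/(5n)) · … · (1 − 23/(5n)). Each factor → 1 as N → ∞, so the limit is 1/24! = 1/620448401733239439360000.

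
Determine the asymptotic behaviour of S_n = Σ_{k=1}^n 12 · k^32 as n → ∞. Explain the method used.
S_n ~ 4 · n^33 / 11

By integral comparison (Euler-Maclaurin), Σ_{k=1}^n 12 · k^32 = 12 · ∫_0^n x^32 dx + O(n^32) = 12 · n^33/33 = 4 · n^33 / 11 + O(n^32). (Equivalently, Faulhaber's formula gives the same leading term.)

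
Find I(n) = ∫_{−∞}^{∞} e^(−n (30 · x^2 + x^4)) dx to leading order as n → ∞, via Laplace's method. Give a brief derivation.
I(n) ~ sqrt(π/(30n))

φ(x) = 30 · x^2 + x^4 has its unique global minimum at x* = 0 (since φ'(x) = 60x + 4x^3 = 0 only at x = 0 for real x with both coefficients positive, and φ → ∞ as |x| → ∞). At x* = 0, φ(0) = 0 and φ''(0) = 60. Laplace's method then gives
  I(n) ~ sqrt(2π / (n · φ''(0))) · e^(−n φ(0)) = sqrt(2π / (60n)) = sqrt(π/(30n)).
The x^4 term contributes only at subleading order (an O(1/n) relative correction).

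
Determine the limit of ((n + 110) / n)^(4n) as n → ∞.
lim = e^440

Rewrite as (1 + 110/n)^(4n). By the standard limit (1 + x/n)^n → e^x, we have (1 + 110/n)^n → e^110, and raising to the 4th power gives e^440.
More precisely, ln[(1 + 110/n)^(4n)] = 4n · ln(1 + 110/n) = 4n · (110/n + O(1/n^2)) = 440 + O(1/n) → 440.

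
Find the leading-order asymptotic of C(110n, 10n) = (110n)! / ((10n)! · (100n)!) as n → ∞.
C(110n, 10n) ~ (285311670611/10000000000)^(10n) · sqrt(11/(20π·10n))

Write N = 10n. Apply Stirling to each factorial:
  (11N)! ~ sqrt(2π·11N) · (11N/e)^(11N),
  N! ~ sqrt(2π N) · (N/e)^N,
  (10N)! ~ sqrt(2π·10N) · (10N/e)^(10N).
The exponential factors combine to (11N)^(11N) / (N^N · (10N)^(10N)) = 11^(11N)/10^(10N) = (11^11/10^10)^N = (285311670611/10000000000)^N.
The square-root prefactors combine to sqrt(2π·11N) / (sqrt(2π N)·sqrt(2π·10N)) = sqrt(11 / (2π·10·N)) = sqrt(11/(20π·10n)).
Substituting N = 10n: C(110n, 10n) ~ (285311670611/10000000000)^(10n) · sqrt(11/(20π·10n)).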